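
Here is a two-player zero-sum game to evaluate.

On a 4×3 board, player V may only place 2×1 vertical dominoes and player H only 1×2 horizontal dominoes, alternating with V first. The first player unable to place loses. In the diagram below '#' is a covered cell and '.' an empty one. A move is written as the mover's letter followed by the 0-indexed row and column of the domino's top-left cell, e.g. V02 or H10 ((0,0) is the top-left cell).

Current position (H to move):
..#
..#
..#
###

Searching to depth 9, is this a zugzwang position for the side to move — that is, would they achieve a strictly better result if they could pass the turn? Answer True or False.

[..#/..#/..#/###] H move#1: H00:-1/###/..#/..#/###, H10:+1/..#/###/..#/###*, H20:-1/..#/..#/###/###
[..#/###/..#/###] end (terminal -1, V#2); searched ..#/..#/..#/### to 9
suppose H passes — search the same position with V to move:
pass> [..#/..#/..#/###] V move#1: V00:+1/#.#/#.#/..#/###*, V01:+1/.##/.##/..#/###, V10:+1/..#/#.#/#.#/###, V11:+1/..#/.##/.##/###
pass> [#.#/#.#/..#/###] H move#2: H20:-1/#.#/#.#/###/###*
pass> [#.#/#.#/###/###] V move#3: V01:+1/###/###/###/###*
pass> [###/###/###/###] end (terminal -1, H#4); searched ..#/..#/..#/### to 9
for H: play +1, pass -1

zugzwang(..#/..#/..#/###, H) = False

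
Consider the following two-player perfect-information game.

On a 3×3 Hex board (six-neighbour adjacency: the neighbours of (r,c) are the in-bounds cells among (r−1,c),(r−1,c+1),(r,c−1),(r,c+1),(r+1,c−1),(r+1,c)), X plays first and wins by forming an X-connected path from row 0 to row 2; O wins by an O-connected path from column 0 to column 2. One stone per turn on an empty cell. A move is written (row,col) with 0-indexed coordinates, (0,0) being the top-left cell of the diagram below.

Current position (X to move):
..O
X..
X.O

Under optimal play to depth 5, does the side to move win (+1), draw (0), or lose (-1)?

ply 1, X at ..O/X../X.O | (0,0)=+1→X.O/X../X.O*; (0,1)=+1→.XO/X../X.O; (1,1)=+1→..O/XX./X.O; (1,2)=+1→..O/X.X/X.O; (2,1)=+1→..O/X../XXO
ply 2: X.O/X../X.O is terminal -1 (O); from ..O/X../X.O depth 5

value(..O/X../X.O, X) = +1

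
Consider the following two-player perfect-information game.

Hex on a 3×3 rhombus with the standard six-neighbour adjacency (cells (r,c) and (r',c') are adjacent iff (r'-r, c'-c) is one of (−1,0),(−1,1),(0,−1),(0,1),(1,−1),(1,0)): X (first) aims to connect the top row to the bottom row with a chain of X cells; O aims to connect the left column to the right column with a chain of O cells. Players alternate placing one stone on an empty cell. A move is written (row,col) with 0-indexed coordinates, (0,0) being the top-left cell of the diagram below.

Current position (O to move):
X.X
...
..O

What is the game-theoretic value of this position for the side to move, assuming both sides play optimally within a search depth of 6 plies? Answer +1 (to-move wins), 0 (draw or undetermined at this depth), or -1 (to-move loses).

value(X.X/.../..O, O) = +1

ply 1, O at X.X/.../..O | (0,1)=-1→XOX/.../..O; (1,0)=-1→X.X/O../..O; (1,1)=+1→X.X/.O./..O*; (1,2)=-1→X.X/..O/..O; (2,0)=-1→X.X/.../O.O; (2,1)=-1→X.X/.../.OO
ply 2, X at X.X/.O./..O | (0,1)=-1→XXX/.O./..O*; (1,0)=-1→X.X/XO./..O; (1,2)=-1→X.X/.OX/..O; (2,0)=-1→X.X/.O./X.O; (2,1)=-1→X.X/.O./.XO
ply 3, O at XXX/.O./..O | (1,0)=+1→XXX/OO./..O*; (1,2)=+1→XXX/.OO/..O; (2,0)=+1→XXX/.O./O.O; (2,1)=+1→XXX/.O./.OO
ply 4, X at XXX/OO./..O | (1,2)=-1→XXX/OOX/..O*; (2,0)=-1→XXX/OO./X.O; (2,1)=-1→XXX/OO./.XO
ply 5, O at XXX/OOX/..O | (2,0)=-1→XXX/OOX/O.O; (2,1)=+1→XXX/OOX/.OO*
ply 6: XXX/OOX/.OO is terminal -1 (X); from X.X/.../..O depth 6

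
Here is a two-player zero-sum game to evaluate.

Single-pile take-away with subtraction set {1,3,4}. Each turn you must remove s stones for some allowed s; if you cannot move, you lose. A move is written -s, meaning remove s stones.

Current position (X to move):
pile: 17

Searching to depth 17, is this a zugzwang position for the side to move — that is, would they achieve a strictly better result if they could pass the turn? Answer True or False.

ply 1, X at 17 | -1=+1→16*; -3=+1→14; -4=-1→13
ply 2, O at 16 | -1=-1→15*; -3=-1→13; -4=-1→12
ply 3, X at 15 | -1=+1→14*; -3=-1→12; -4=-1→11
ply 4, O at 14 | -1=-1→13*; -3=-1→11; -4=-1→10
ply 5, X at 13 | -1=-1→12; -3=-1→10; -4=+1→9*
ply 6, O at 9 | -1=-1→8*; -3=-1→6; -4=-1→5
ply 7, X at 8 | -1=+1→7*; -3=-1→5; -4=-1→4
ply 8, O at 7 | -1=-1→6*; -3=-1→4; -4=-1→3
ply 9, X at 6 | -1=-1→5; -3=-1→3; -4=+1→2*
ply 10, O at 2 | -1=-1→1*
ply 11, X at 1 | -1=+1→0*
ply 12: 0 is terminal -1 (O); from 17 depth 17
if X skipped the turn, O would face:
~ ply 1, O at 17 | -1=+1→16*; -3=+1→14; -4=-1→13
~ ply 2, X at 16 | -1=-1→15*; -3=-1→13; -4=-1→12
~ ply 3, O at 15 | -1=+1→14*; -3=-1→12; -4=-1→11
~ ply 4, X at 14 | -1=-1→13*; -3=-1→11; -4=-1→10
~ ply 5, O at 13 | -1=-1→12; -3=-1→10; -4=+1→9*
~ ply 6, X at 9 | -1=-1→8*; -3=-1→6; -4=-1→5
~ ply 7, O at 8 | -1=+1→7*; -3=-1→5; -4=-1→4
~ ply 8, X at 7 | -1=-1→6*; -3=-1→4; -4=-1→3
~ ply 9, O at 6 | -1=-1→5; -3=-1→3; -4=+1→2*
~ ply 10, X at 2 | -1=-1→1*
~ ply 11, O at 1 | -1=+1→0*
~ ply 12: 0 is terminal -1 (X); from 17 depth 17
compare (X): move=+1 vs pass=-1

zugzwang(17, X) = False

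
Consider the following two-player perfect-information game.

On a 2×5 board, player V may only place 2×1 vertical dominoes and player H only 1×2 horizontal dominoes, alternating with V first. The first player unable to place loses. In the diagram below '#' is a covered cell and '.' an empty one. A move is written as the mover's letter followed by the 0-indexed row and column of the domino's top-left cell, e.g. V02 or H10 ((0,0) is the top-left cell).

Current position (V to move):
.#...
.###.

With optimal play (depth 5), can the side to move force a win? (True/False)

p1 V@[.#.../.###.]: V00[##.../####.]-1 V04[.#..#/.####]+1*
p2 H@[.#..#/.####]: H02[.####/.####]-1*
p3 V@[.####/.####]: V00[#####/#####]+1*
p4 H@[#####/#####] terminal -1; root [.#.../.###.] d5

V winning at [.#.../.###.]: True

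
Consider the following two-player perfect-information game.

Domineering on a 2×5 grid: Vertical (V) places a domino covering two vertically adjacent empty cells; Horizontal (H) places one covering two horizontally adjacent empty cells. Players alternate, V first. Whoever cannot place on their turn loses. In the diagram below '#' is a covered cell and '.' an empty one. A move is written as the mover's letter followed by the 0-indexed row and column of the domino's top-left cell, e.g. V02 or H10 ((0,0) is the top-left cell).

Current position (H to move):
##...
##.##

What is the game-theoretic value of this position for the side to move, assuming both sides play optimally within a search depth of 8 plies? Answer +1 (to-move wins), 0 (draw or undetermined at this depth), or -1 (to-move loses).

value(##.../##.##, H) = +1

p1 H@[##.../##.##]: H02[####./##.##]+1* H03[##.##/##.##]-1
p2 V@[####./##.##] terminal -1; root [##.../##.##] d8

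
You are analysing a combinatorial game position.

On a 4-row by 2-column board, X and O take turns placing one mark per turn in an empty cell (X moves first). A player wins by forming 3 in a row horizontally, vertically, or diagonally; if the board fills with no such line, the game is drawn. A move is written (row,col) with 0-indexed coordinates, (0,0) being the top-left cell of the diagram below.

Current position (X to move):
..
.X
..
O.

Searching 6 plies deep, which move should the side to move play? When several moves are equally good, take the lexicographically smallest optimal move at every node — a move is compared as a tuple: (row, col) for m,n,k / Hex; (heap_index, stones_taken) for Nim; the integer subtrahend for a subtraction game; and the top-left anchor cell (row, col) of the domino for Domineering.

[../.X/../O.] X move#1: (0,0):+0/X./.X/../O., (0,1):+0/.X/.X/../O., (1,0):+0/../XX/../O., (2,0):+0/../.X/X./O., (2,1):+1/../.X/.X/O.*, (3,1):+0/../.X/../OX
[../.X/.X/O.] O move#2: (0,0):-1/O./.X/.X/O.*, (0,1):-1/.O/.X/.X/O., (1,0):-1/../OX/.X/O., (2,0):-1/../.X/OX/O., (3,1):-1/../.X/.X/OO
[O./.X/.X/O.] X move#3: (0,1):+1/OX/.X/.X/O.*, (1,0):+1/O./XX/.X/O., (2,0):+1/O./.X/XX/O., (3,1):+1/O./.X/.X/OX
[OX/.X/.X/O.] end (terminal -1, O#4); searched ../.X/../O. to 6

X's best at [../.X/../O.]: (2,1)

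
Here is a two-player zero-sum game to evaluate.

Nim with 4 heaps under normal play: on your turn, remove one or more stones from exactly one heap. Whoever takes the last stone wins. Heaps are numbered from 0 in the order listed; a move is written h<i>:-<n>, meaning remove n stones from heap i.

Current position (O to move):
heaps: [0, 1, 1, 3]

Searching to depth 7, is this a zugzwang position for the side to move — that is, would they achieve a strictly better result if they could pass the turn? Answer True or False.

p1 O@[(0,1,1,3)]: h1:-1[(0,0,1,3)]-1 h2:-1[(0,1,0,3)]-1 h3:-1[(0,1,1,2)]-1 h3:-2[(0,1,1,1)]-1 h3:-3[(0,1,1,0)]+1*
p2 X@[(0,1,1,0)]: h1:-1[(0,0,1,0)]-1* h2:-1[(0,1,0,0)]-1
p3 O@[(0,0,1,0)]: h2:-1[(0,0,0,0)]+1*
p4 X@[(0,0,0,0)] terminal -1; root [(0,1,1,3)] d7
suppose O passes — search the same position with X to move:
pass> p1 X@[(0,1,1,3)]: h1:-1[(0,0,1,3)]-1 h2:-1[(0,1,0,3)]-1 h3:-1[(0,1,1,2)]-1 h3:-2[(0,1,1,1)]-1 h3:-3[(0,1,1,0)]+1*
pass> p2 O@[(0,1,1,0)]: h1:-1[(0,0,1,0)]-1* h2:-1[(0,1,0,0)]-1
pass> p3 X@[(0,0,1,0)]: h2:-1[(0,0,0,0)]+1*
pass> p4 O@[(0,0,0,0)] terminal -1; root [(0,1,1,3)] d7
for O: play +1, pass -1

zugzwang((0,1,1,3), O) = False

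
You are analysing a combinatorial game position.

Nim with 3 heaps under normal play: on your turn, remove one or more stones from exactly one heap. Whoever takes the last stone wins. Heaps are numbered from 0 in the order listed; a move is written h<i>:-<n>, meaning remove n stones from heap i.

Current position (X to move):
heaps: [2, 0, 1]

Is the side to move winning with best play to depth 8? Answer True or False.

p1 X@[(2,0,1)]: h0:-1[(1,0,1)]+1* h0:-2[(0,0,1)]-1 h2:-1[(2,0,0)]-1
p2 O@[(1,0,1)]: h0:-1[(0,0,1)]-1* h2:-1[(1,0,0)]-1
p3 X@[(0,0,1)]: h2:-1[(0,0,0)]+1*
p4 O@[(0,0,0)] terminal -1; root [(2,0,1)] d8

X winning at [(2,0,1)]: True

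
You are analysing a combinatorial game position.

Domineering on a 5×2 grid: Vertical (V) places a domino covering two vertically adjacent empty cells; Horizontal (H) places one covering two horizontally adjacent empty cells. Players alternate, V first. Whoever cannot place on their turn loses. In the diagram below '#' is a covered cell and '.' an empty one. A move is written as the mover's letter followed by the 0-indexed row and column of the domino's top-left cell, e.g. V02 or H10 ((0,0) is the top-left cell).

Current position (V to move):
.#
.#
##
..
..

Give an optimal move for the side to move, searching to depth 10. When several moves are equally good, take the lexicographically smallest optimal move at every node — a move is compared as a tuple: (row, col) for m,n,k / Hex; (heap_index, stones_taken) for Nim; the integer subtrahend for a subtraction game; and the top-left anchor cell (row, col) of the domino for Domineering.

p1 V@[.#/.#/##/../..]: V00[##/##/##/../..]-1 V30[.#/.#/##/#./#.]+1* V31[.#/.#/##/.#/.#]+1
p2 H@[.#/.#/##/#./#.] terminal -1; root [.#/.#/##/../..] d10

V's best at [.#/.#/##/../..]: V30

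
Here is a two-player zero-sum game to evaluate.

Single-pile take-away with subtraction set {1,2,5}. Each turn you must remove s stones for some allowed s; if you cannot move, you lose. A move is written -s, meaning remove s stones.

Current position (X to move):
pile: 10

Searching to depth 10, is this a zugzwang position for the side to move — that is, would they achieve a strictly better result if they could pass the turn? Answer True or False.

zugzwang(10, X) = False

ply 1, X at 10 | -1=+1→9*; -2=-1→8; -5=-1→5
ply 2, O at 9 | -1=-1→8*; -2=-1→7; -5=-1→4
ply 3, X at 8 | -1=-1→7; -2=+1→6*; -5=+1→3
ply 4, O at 6 | -1=-1→5*; -2=-1→4; -5=-1→1
ply 5, X at 5 | -1=-1→4; -2=+1→3*; -5=+1→0
ply 6, O at 3 | -1=-1→2*; -2=-1→1
ply 7, X at 2 | -1=-1→1; -2=+1→0*
ply 8: 0 is terminal -1 (O); from 10 depth 10
pass branch (O moves first from the same position):
  | ply 1, O at 10 | -1=+1→9*; -2=-1→8; -5=-1→5
  | ply 2, X at 9 | -1=-1→8*; -2=-1→7; -5=-1→4
  | ply 3, O at 8 | -1=-1→7; -2=+1→6*; -5=+1→3
  | ply 4, X at 6 | -1=-1→5*; -2=-1→4; -5=-1→1
  | ply 5, O at 5 | -1=-1→4; -2=+1→3*; -5=+1→0
  | ply 6, X at 3 | -1=-1→2*; -2=-1→1
  | ply 7, O at 2 | -1=-1→1; -2=+1→0*
  | ply 8: 0 is terminal -1 (X); from 10 depth 10
X moving scores +1; X passing scores -1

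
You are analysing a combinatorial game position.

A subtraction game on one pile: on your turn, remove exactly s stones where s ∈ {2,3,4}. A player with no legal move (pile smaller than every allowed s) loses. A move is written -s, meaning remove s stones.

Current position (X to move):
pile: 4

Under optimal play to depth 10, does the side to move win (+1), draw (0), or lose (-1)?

p1 X@[4]: -2[2]-1 -3[1]+1* -4[0]+1
p2 O@[1] terminal -1; root [4] d10

value(4, X) = +1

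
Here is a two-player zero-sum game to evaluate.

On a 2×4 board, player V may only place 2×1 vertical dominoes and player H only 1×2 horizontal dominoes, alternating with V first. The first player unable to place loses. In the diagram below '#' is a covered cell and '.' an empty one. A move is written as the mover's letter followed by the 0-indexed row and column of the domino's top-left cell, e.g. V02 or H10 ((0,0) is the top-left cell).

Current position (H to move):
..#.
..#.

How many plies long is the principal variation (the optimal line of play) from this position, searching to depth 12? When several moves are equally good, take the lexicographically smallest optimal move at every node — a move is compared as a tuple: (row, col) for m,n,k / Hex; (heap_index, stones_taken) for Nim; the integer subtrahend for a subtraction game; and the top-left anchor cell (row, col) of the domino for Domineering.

p1 H@[..#./..#.]: H00[###./..#.]+1* H10[..#./###.]+1
p2 V@[###./..#.]: V03[####/..##]-1*
p3 H@[####/..##]: H10[####/####]+1*
p4 V@[####/####] terminal -1; root [..#./..#.] d12

PV length from [..#./..#.]: 3 plies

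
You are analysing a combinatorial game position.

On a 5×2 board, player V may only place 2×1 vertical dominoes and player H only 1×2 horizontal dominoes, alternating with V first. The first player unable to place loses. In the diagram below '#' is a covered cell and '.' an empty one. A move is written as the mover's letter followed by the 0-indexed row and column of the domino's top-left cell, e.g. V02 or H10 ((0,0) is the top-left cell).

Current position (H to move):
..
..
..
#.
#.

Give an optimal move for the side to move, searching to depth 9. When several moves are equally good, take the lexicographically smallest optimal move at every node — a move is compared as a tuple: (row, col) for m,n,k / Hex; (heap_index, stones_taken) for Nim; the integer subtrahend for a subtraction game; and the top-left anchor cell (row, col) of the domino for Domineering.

p1 H@[../../../#./#.]: H00[##/../../#./#.]-1 H10[../##/../#./#.]+1* H20[../../##/#./#.]-1
p2 V@[../##/../#./#.]: V21[../##/.#/##/#.]-1* V31[../##/../##/##]-1
p3 H@[../##/.#/##/#.]: H00[##/##/.#/##/#.]+1*
p4 V@[##/##/.#/##/#.] terminal -1; root [../../../#./#.] d9

H's best at [../../../#./#.]: H10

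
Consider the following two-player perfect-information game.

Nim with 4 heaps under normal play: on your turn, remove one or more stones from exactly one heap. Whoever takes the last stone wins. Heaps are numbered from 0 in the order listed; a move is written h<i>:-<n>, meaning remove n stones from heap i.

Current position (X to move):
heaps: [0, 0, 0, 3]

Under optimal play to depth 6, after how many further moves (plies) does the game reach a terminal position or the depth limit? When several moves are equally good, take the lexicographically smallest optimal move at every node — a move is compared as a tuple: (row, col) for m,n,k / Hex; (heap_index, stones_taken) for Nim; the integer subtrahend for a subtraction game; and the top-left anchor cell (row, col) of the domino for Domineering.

p1 X@[(0,0,0,3)]: h3:-1[(0,0,0,2)]-1 h3:-2[(0,0,0,1)]-1 h3:-3[(0,0,0,0)]+1*
p2 O@[(0,0,0,0)] terminal -1; root [(0,0,0,3)] d6

PV length from [(0,0,0,3)]: 1 ply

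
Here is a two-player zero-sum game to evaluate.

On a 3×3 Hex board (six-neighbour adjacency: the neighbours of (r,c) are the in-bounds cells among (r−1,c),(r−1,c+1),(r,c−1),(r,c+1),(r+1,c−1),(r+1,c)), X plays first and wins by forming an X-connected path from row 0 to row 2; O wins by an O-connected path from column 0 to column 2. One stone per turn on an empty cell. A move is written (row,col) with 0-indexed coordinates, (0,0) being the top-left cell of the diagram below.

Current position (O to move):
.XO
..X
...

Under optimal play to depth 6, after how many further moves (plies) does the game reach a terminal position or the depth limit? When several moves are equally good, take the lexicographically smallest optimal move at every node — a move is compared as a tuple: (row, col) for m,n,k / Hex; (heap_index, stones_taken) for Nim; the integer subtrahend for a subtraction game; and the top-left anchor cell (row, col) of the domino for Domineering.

PV length from [.XO/..X/...]: 3 plies

[.XO/..X/...] O move#1: (0,0):-1/OXO/..X/..., (1,0):-1/.XO/O.X/..., (1,1):+1/.XO/.OX/...*, (2,0):-1/.XO/..X/O.., (2,1):-1/.XO/..X/.O., (2,2):-1/.XO/..X/..O
[.XO/.OX/...] X move#2: (0,0):-1/XXO/.OX/...*, (1,0):-1/.XO/XOX/..., (2,0):-1/.XO/.OX/X.., (2,1):-1/.XO/.OX/.X., (2,2):-1/.XO/.OX/..X
[XXO/.OX/...] O move#3: (1,0):+1/XXO/OOX/...*, (2,0):+1/XXO/.OX/O.., (2,1):+1/XXO/.OX/.O., (2,2):+1/XXO/.OX/..O
[XXO/OOX/...] end (terminal -1, X#4); searched .XO/..X/... to 6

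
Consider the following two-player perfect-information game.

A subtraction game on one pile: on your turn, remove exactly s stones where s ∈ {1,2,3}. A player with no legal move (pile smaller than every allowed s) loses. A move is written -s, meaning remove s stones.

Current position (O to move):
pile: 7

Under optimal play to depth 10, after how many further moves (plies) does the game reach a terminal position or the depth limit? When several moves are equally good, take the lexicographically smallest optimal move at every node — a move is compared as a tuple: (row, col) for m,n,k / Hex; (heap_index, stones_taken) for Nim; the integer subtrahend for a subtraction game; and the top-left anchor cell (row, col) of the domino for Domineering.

PV length from [7]: 3 plies

ply 1, O at 7 | -1=-1→6; -2=-1→5; -3=+1→4*
ply 2, X at 4 | -1=-1→3*; -2=-1→2; -3=-1→1
ply 3, O at 3 | -1=-1→2; -2=-1→1; -3=+1→0*
ply 4: 0 is terminal -1 (X); from 7 depth 10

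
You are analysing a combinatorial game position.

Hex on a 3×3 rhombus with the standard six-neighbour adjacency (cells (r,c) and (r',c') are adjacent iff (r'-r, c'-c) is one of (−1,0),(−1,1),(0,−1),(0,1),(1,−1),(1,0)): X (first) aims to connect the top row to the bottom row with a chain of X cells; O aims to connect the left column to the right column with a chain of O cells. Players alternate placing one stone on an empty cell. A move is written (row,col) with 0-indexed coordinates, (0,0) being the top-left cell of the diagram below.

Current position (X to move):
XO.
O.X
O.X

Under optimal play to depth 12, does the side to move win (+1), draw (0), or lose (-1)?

value(XO./O.X/O.X, X) = +1

p1 X@[XO./O.X/O.X]: (0,2)[XOX/O.X/O.X]+1* (1,1)[XO./OXX/O.X]-1 (2,1)[XO./O.X/OXX]-1
p2 O@[XOX/O.X/O.X] terminal -1; root [XO./O.X/O.X] d12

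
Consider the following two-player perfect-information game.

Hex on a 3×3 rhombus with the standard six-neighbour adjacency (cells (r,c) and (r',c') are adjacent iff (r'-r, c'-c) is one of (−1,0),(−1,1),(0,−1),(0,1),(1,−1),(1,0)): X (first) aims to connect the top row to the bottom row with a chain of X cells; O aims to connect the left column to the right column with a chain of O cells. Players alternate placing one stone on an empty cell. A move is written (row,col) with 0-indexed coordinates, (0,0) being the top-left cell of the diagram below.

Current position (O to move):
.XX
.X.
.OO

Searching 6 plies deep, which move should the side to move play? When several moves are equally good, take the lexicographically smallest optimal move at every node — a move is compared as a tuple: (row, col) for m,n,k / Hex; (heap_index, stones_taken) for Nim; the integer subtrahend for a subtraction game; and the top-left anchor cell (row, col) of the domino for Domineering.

O's best at [.XX/.X./.OO]: (2,0)

[.XX/.X./.OO] O move#1: (0,0):-1/OXX/.X./.OO, (1,0):-1/.XX/OX./.OO, (1,2):-1/.XX/.XO/.OO, (2,0):+1/.XX/.X./OOO*
[.XX/.X./OOO] end (terminal -1, X#2); searched .XX/.X./.OO to 6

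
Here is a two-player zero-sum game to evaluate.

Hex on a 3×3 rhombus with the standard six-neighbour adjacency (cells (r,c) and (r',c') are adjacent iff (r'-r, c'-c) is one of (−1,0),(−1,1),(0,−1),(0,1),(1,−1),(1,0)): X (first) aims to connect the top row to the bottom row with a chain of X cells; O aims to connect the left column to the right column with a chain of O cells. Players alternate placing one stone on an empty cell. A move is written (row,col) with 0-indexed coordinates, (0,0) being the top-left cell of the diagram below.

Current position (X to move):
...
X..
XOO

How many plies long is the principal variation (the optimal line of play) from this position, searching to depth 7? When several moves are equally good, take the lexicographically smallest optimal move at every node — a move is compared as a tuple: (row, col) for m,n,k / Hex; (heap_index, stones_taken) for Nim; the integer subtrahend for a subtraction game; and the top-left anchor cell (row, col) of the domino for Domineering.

[.../X../XOO] X move#1: (0,0):+1/X../X../XOO*, (0,1):+1/.X./X../XOO, (0,2):+1/..X/X../XOO, (1,1):+1/.../XX./XOO, (1,2):+1/.../X.X/XOO
[X../X../XOO] end (terminal -1, O#2); searched .../X../XOO to 7

PV length from [.../X../XOO]: 1 ply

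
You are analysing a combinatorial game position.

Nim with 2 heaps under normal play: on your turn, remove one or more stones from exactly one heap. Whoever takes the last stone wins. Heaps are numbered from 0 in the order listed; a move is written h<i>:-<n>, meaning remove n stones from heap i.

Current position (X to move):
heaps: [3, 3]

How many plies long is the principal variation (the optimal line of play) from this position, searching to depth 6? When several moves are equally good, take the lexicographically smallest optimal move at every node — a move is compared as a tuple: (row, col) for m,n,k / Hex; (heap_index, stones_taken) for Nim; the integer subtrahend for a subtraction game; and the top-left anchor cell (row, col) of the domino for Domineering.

ply 1, X at (3,3) | h0:-1=-1→(2,3)*; h0:-2=-1→(1,3); h0:-3=-1→(0,3); h1:-1=-1→(3,2); h1:-2=-1→(3,1); h1:-3=-1→(3,0)
ply 2, O at (2,3) | h0:-1=-1→(1,3); h0:-2=-1→(0,3); h1:-1=+1→(2,2)*; h1:-2=-1→(2,1); h1:-3=-1→(2,0)
ply 3, X at (2,2) | h0:-1=-1→(1,2)*; h0:-2=-1→(0,2); h1:-1=-1→(2,1); h1:-2=-1→(2,0)
ply 4, O at (1,2) | h0:-1=-1→(0,2); h1:-1=+1→(1,1)*; h1:-2=-1→(1,0)
ply 5, X at (1,1) | h0:-1=-1→(0,1)*; h1:-1=-1→(1,0)
ply 6, O at (0,1) | h1:-1=+1→(0,0)*
ply 7: (0,0) is terminal -1 (X); from (3,3) depth 6

PV length from [(3,3)]: 6 plies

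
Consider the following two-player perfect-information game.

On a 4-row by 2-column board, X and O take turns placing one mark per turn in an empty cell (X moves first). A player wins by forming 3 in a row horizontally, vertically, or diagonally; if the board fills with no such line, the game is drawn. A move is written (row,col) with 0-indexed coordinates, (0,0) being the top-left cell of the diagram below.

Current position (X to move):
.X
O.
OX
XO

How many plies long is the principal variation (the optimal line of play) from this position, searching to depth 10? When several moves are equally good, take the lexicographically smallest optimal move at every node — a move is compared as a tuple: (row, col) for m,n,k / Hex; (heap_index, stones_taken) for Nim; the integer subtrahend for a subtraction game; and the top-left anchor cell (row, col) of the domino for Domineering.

p1 X@[.X/O./OX/XO]: (0,0)[XX/O./OX/XO]+0 (1,1)[.X/OX/OX/XO]+1*
p2 O@[.X/OX/OX/XO] terminal -1; root [.X/O./OX/XO] d10

PV length from [.X/O./OX/XO]: 1 ply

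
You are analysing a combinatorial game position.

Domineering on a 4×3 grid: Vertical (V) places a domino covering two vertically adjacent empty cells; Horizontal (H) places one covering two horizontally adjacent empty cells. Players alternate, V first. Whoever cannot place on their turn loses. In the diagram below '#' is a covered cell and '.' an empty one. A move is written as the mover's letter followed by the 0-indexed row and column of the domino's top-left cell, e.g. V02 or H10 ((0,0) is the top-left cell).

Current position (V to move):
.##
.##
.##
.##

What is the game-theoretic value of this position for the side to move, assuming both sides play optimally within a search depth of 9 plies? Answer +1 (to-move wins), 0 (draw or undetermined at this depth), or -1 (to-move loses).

value(.##/.##/.##/.##, V) = +1

[.##/.##/.##/.##] V move#1: V00:+1/###/###/.##/.##*, V10:+1/.##/###/###/.##, V20:+1/.##/.##/###/###
[###/###/.##/.##] end (terminal -1, H#2); searched .##/.##/.##/.## to 9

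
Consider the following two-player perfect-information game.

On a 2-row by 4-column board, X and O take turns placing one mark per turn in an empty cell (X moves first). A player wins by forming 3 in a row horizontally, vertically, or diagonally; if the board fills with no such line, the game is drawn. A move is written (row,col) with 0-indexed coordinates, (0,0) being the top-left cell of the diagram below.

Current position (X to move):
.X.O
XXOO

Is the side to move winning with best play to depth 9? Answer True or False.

X winning at [.X.O/XXOO]: False

p1 X@[.X.O/XXOO]: (0,0)[XX.O/XXOO]+0* (0,2)[.XXO/XXOO]+0
p2 O@[XX.O/XXOO]: (0,2)[XXOO/XXOO]+0*
p3 X@[XXOO/XXOO] terminal +0; root [.X.O/XXOO] d9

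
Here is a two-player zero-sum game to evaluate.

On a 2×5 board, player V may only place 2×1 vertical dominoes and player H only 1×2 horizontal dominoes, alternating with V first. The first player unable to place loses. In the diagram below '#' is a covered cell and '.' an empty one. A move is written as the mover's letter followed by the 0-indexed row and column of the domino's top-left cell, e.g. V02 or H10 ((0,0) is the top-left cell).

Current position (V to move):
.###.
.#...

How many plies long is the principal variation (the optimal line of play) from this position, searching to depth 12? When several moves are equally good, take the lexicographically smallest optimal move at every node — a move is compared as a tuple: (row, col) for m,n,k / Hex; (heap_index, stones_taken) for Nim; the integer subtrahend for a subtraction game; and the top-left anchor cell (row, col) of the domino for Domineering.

PV length from [.###./.#...]: 3 plies

p1 V@[.###./.#...]: V00[####./##...]-1 V04[.####/.#..#]+1*
p2 H@[.####/.#..#]: H12[.####/.####]-1*
p3 V@[.####/.####]: V00[#####/#####]+1*
p4 H@[#####/#####] terminal -1; root [.###./.#...] d12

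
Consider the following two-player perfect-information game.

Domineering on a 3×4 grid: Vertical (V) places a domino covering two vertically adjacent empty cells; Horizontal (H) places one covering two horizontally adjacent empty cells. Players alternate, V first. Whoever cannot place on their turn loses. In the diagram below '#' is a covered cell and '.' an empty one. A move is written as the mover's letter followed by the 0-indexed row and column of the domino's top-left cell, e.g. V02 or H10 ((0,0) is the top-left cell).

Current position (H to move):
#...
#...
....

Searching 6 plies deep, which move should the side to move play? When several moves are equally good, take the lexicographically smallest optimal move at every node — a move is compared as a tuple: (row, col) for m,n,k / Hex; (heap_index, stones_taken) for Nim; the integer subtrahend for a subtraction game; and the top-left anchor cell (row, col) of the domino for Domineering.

H's best at [#.../#.../....]: H11

ply 1, H at #.../#.../.... | H01=-1→###./#.../....; H02=-1→#.##/#.../....; H11=+1→#.../###./....*; H12=+1→#.../#.##/....; H20=-1→#.../#.../##..; H21=-1→#.../#.../.##.; H22=-1→#.../#.../..##
ply 2, V at #.../###./.... | V03=-1→#..#/####/....*; V13=-1→#.../####/...#
ply 3, H at #..#/####/.... | H01=+1→####/####/....*; H20=+1→#..#/####/##..; H21=+1→#..#/####/.##.; H22=+1→#..#/####/..##
ply 4: ####/####/.... is terminal -1 (V); from #.../#.../.... depth 6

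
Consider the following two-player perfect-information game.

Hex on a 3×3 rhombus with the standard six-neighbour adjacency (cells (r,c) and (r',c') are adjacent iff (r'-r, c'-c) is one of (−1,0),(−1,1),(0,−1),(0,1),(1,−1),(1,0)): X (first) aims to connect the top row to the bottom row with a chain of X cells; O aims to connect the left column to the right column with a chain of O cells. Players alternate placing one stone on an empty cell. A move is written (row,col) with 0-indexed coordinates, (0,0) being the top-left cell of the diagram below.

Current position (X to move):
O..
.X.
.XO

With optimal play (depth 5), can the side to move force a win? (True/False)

[O../.X./.XO] X move#1: (0,1):+1/OX./.X./.XO*, (0,2):+1/O.X/.X./.XO, (1,0):+1/O../XX./.XO, (1,2):+1/O../.XX/.XO, (2,0):+1/O../.X./XXO
[OX./.X./.XO] end (terminal -1, O#2); searched O../.X./.XO to 5

X winning at [O../.X./.XO]: True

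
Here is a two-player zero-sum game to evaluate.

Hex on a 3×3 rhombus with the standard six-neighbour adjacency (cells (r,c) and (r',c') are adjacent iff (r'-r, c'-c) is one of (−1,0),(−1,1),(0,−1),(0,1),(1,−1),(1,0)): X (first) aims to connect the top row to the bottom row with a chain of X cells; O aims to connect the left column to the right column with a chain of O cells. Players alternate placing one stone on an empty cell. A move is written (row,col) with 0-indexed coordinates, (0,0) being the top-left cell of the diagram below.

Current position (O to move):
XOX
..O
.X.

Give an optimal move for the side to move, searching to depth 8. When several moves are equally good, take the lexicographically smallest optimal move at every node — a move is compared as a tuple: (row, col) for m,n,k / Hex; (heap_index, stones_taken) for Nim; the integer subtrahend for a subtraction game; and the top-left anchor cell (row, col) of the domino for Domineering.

ply 1, O at XOX/..O/.X. | (1,0)=-1→XOX/O.O/.X.; (1,1)=+1→XOX/.OO/.X.*; (2,0)=-1→XOX/..O/OX.; (2,2)=-1→XOX/..O/.XO
ply 2, X at XOX/.OO/.X. | (1,0)=-1→XOX/XOO/.X.*; (2,0)=-1→XOX/.OO/XX.; (2,2)=-1→XOX/.OO/.XX
ply 3, O at XOX/XOO/.X. | (2,0)=+1→XOX/XOO/OX.*; (2,2)=-1→XOX/XOO/.XO
ply 4: XOX/XOO/OX. is terminal -1 (X); from XOX/..O/.X. depth 8

O's best at [XOX/..O/.X.]: (1,1)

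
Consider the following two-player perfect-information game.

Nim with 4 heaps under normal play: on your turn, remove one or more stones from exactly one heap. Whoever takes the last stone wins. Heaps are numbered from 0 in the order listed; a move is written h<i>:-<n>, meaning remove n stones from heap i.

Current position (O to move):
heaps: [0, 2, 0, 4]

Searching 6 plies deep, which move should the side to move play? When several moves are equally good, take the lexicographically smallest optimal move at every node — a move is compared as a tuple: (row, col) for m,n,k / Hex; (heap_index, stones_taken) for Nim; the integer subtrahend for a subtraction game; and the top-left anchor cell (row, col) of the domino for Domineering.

p1 O@[(0,2,0,4)]: h1:-1[(0,1,0,4)]-1 h1:-2[(0,0,0,4)]-1 h3:-1[(0,2,0,3)]-1 h3:-2[(0,2,0,2)]+1* h3:-3[(0,2,0,1)]-1 h3:-4[(0,2,0,0)]-1
p2 X@[(0,2,0,2)]: h1:-1[(0,1,0,2)]-1* h1:-2[(0,0,0,2)]-1 h3:-1[(0,2,0,1)]-1 h3:-2[(0,2,0,0)]-1
p3 O@[(0,1,0,2)]: h1:-1[(0,0,0,2)]-1 h3:-1[(0,1,0,1)]+1* h3:-2[(0,1,0,0)]-1
p4 X@[(0,1,0,1)]: h1:-1[(0,0,0,1)]-1* h3:-1[(0,1,0,0)]-1
p5 O@[(0,0,0,1)]: h3:-1[(0,0,0,0)]+1*
p6 X@[(0,0,0,0)] terminal -1; root [(0,2,0,4)] d6

O's best at [(0,2,0,4)]: h3:-2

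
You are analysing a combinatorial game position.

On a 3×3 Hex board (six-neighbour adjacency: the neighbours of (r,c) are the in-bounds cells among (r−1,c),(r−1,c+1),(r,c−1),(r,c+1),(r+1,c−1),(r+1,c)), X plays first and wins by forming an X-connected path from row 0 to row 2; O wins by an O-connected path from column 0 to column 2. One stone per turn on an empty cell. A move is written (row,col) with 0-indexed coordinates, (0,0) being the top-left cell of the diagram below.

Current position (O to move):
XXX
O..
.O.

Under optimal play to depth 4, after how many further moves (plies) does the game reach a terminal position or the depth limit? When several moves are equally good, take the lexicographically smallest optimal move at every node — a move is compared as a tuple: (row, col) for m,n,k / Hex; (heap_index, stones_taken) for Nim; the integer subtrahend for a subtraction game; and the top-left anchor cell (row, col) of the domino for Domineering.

[XXX/O../.O.] O move#1: (1,1):+1/XXX/OO./.O.*, (1,2):+1/XXX/O.O/.O., (2,0):+1/XXX/O../OO., (2,2):+1/XXX/O../.OO
[XXX/OO./.O.] X move#2: (1,2):-1/XXX/OOX/.O.*, (2,0):-1/XXX/OO./XO., (2,2):-1/XXX/OO./.OX
[XXX/OOX/.O.] O move#3: (2,0):-1/XXX/OOX/OO., (2,2):+1/XXX/OOX/.OO*
[XXX/OOX/.OO] end (terminal -1, X#4); searched XXX/O../.O. to 4

PV length from [XXX/O../.O.]: 3 plies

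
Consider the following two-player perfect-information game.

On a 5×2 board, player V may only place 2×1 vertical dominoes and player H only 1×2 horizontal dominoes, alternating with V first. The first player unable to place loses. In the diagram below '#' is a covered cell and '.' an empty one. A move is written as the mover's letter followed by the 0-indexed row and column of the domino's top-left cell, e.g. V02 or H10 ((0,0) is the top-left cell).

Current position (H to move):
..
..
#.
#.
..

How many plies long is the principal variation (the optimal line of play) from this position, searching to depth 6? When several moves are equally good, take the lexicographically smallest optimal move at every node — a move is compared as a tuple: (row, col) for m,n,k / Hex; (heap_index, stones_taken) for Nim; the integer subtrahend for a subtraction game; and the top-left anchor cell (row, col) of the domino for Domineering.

PV length from [../../#./#./..]: 3 plies

p1 H@[../../#./#./..]: H00[##/../#./#./..]+1* H10[../##/#./#./..]+1 H40[../../#./#./##]-1
p2 V@[##/../#./#./..]: V11[##/.#/##/#./..]-1* V21[##/../##/##/..]-1 V31[##/../#./##/.#]-1
p3 H@[##/.#/##/#./..]: H40[##/.#/##/#./##]+1*
p4 V@[##/.#/##/#./##] terminal -1; root [../../#./#./..] d6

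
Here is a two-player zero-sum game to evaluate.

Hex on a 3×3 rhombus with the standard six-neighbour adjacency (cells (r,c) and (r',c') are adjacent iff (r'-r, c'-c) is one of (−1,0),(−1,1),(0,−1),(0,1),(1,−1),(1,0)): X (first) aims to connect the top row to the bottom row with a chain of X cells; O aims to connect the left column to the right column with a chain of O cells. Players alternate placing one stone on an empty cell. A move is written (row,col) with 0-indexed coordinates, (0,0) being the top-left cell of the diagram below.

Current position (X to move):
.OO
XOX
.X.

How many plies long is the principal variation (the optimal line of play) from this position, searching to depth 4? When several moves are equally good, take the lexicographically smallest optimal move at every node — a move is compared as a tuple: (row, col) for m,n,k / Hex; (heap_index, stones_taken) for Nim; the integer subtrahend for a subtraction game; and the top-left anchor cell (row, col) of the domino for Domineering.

PV length from [.OO/XOX/.X.]: 2 plies

ply 1, X at .OO/XOX/.X. | (0,0)=-1→XOO/XOX/.X.*; (2,0)=-1→.OO/XOX/XX.; (2,2)=-1→.OO/XOX/.XX
ply 2, O at XOO/XOX/.X. | (2,0)=+1→XOO/XOX/OX.*; (2,2)=-1→XOO/XOX/.XO
ply 3: XOO/XOX/OX. is terminal -1 (X); from .OO/XOX/.X. depth 4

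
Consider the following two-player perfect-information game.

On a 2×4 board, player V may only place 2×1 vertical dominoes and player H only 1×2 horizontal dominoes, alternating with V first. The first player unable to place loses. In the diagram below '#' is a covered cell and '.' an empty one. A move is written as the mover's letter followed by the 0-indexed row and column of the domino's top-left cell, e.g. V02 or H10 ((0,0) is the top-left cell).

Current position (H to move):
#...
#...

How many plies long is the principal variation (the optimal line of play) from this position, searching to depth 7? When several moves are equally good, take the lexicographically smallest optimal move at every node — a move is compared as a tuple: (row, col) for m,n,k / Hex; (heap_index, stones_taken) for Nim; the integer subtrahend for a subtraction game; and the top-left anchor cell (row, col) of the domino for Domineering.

ply 1, H at #.../#... | H01=+1→###./#...*; H02=+1→#.##/#...; H11=+1→#.../###.; H12=+1→#.../#.##
ply 2, V at ###./#... | V03=-1→####/#..#*
ply 3, H at ####/#..# | H11=+1→####/####*
ply 4: ####/#### is terminal -1 (V); from #.../#... depth 7

PV length from [#.../#...]: 3 plies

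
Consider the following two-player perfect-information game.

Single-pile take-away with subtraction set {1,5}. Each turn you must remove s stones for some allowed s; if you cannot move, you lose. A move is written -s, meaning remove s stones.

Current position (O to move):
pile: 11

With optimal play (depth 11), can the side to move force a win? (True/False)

O winning at [11]: True

p1 O@[11]: -1[10]+1* -5[6]+1
p2 X@[10]: -1[9]-1* -5[5]-1
p3 O@[9]: -1[8]+1* -5[4]+1
p4 X@[8]: -1[7]-1* -5[3]-1
p5 O@[7]: -1[6]+1* -5[2]+1
p6 X@[6]: -1[5]-1* -5[1]-1
p7 O@[5]: -1[4]+1* -5[0]+1
p8 X@[4]: -1[3]-1*
p9 O@[3]: -1[2]+1*
p10 X@[2]: -1[1]-1*
p11 O@[1]: -1[0]+1*
p12 X@[0] terminal -1; root [11] d11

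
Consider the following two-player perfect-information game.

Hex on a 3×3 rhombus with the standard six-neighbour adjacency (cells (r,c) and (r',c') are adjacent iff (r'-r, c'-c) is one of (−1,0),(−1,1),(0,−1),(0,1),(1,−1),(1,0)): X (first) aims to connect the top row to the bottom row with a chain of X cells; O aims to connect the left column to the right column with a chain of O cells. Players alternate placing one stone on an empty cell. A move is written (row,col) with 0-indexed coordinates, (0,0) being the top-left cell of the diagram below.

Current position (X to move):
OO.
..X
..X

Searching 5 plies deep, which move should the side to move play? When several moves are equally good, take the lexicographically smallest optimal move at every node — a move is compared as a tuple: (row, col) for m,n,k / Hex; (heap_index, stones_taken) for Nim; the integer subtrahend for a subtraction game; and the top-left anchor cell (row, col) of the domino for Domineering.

[OO./..X/..X] X move#1: (0,2):+1/OOX/..X/..X*, (1,0):-1/OO./X.X/..X, (1,1):-1/OO./.XX/..X, (2,0):-1/OO./..X/X.X, (2,1):-1/OO./..X/.XX
[OOX/..X/..X] end (terminal -1, O#2); searched OO./..X/..X to 5

X's best at [OO./..X/..X]: (0,2)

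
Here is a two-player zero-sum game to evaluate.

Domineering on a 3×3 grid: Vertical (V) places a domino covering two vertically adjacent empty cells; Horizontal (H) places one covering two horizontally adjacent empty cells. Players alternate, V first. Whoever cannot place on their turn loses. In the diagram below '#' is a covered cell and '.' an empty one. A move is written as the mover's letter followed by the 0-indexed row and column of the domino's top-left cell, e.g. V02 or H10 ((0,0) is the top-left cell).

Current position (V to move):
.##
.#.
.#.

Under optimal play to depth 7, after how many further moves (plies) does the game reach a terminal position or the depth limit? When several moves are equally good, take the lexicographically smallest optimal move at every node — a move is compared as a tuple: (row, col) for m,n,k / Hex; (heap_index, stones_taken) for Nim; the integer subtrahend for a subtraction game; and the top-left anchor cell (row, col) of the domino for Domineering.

ply 1, V at .##/.#./.#. | V00=+1→###/##./.#.*; V10=+1→.##/##./##.; V12=+1→.##/.##/.##
ply 2: ###/##./.#. is terminal -1 (H); from .##/.#./.#. depth 7

PV length from [.##/.#./.#.]: 1 ply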